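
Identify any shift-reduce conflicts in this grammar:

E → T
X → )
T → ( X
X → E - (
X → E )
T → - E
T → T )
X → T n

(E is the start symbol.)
A shift-reduce conflict occurs when an LR(0) state has both:
  - a complete (reduce) item [A → α .] (dot at the end), and
  - a shift item [B → β . c γ] (dot before a terminal).

Augment with E' → E and build the canonical LR(0) collection (I0 = CLOSURE({[E' → . E]}), then GOTO on every symbol after a dot until no new states appear). It has 15 states:
  I0: { [E → . T], [E' → . E], [T → . ( X], [T → . - E], [T → . T )] }  — shift
  I1: { [E → . T], [T → ( . X], [T → . ( X], [T → . - E], [T → . T )], [X → . )], [X → . E )], [X → . E - (], [X → . T n] }  — shift
  I2: { [E → . T], [T → - . E], [T → . ( X], [T → . - E], [T → . T )] }  — shift
  I3: { [E' → E .] }  — accept
  I4: { [E → T .], [T → T . )] }  — shift, reduce
  I5: { [T → T ) .] }  — reduce
  I6: { [T → - E .] }  — reduce
  I7: { [X → ) .] }  — reduce
  I8: { [X → E . )], [X → E . - (] }  — shift
  I9: { [E → T .], [T → T . )], [X → T . n] }  — shift, reduce
  I10: { [T → ( X .] }  — reduce
  I11: { [X → T n .] }  — reduce
  I12: { [X → E ) .] }  — reduce
  I13: { [X → E - . (] }  — shift
  I14: { [X → E - ( .] }  — reduce

I4 contains reduce item [E → T .] and shift item [T → T . )] — shift-reduce conflict.
I9 contains reduce item [E → T .] and shift items [T → T . )], [X → T . n] — shift-reduce conflict.

Answer: Yes — I4: [E → T .] vs [T → T . )]; I9: [E → T .] vs [T → T . )]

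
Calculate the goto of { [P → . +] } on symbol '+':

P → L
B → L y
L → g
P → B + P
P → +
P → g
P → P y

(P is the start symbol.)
{ [P → + .] }

GOTO(I, '+') = CLOSURE({ [A → αX.β] : [A → α.Xβ] ∈ I, X = '+' })

Items with dot before '+', with the dot advanced:
  [P → . +] → [P → + .]
Closure adds nothing (no advanced item has the dot before a non-terminal).

GOTO = { [P → + .] }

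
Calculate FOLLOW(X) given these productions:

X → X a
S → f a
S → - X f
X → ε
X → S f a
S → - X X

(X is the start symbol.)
To compute FOLLOW(X), find every occurrence of X on a right-hand side N → α X β: add FIRST(β) \ {ε}, and if β is empty or nullable also add FOLLOW(N). Iterate to a fixed point.

X is the start symbol, so $ ∈ FOLLOW(X).
In X → X a: X is followed by a, add FIRST(a) \ {ε} = { 'a' }
In S → - X f: X is followed by f, add FIRST(f) \ {ε} = { 'f' }
In S → - X X: X is followed by X, add FIRST(X) \ {ε} = { '-', 'a', 'f' }
  X is nullable, so also add FOLLOW(S)
In S → - X X: X is at the end, add FOLLOW(S)

The FOLLOW sets referred to above (computed the same way, to a fixed point):
  FOLLOW(S) = { 'f' }

Taking the union: FOLLOW(X) = { $, '-', 'a', 'f' }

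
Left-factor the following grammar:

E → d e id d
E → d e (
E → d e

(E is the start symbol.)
Left-factoring transforms A → αβ₁ | αβ₂ into A → αA' and A' → β₁ | β₂
(α is the longest common prefix among the alternatives). Repeat until
no nonterminal has two alternatives with a common prefix.

Round 1: E has alternatives sharing prefix 'd e'. Introduce E': E → d e E'
  Add: E' → id d
  Add: E' → (
  Add: E' → ε

No remaining common prefixes — done.

Resulting grammar:
E → d e E'
E' → id d
E' → (
E' → ε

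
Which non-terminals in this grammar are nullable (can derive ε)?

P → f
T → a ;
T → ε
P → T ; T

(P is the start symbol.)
{ 'T' }

A non-terminal is nullable if it can derive ε (the empty string): either it has an ε-production, or it has a production whose right-hand side consists entirely of nullable non-terminals.

ε-productions: T → ε
So T is immediately nullable.
No further non-terminal can be added: every production for the remaining non-terminals contains a terminal or a non-nullable non-terminal.
Nullable = { 'T' }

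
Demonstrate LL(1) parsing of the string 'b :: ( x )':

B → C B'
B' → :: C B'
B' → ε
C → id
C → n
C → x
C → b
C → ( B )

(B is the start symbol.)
Stack is shown with the top on the left.

Stack        Input         Action
---------------------------------
B $          b :: ( x ) $  output B → C B'
C B' $       b :: ( x ) $  output C → b
b B' $       b :: ( x ) $  match 'b'
B' $         :: ( x ) $    output B' → :: C B'
:: C B' $    :: ( x ) $    match '::'
C B' $       ( x ) $       output C → ( B )
( B ) B' $   ( x ) $       match '('
B ) B' $     x ) $         output B → C B'
C B' ) B' $  x ) $         output C → x
x B' ) B' $  x ) $         match 'x'
B' ) B' $    ) $           output B' → ε
) B' $       ) $           match ')'
B' $         $             output B' → ε
$            $             accept

The string is accepted.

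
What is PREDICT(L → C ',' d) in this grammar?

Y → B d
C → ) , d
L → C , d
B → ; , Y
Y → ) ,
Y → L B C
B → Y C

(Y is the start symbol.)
PREDICT(L → C ',' d) = (FIRST(RHS) \ {ε}) ∪ (FOLLOW(L) if ε ∈ FIRST(RHS), i.e. RHS ⇒* ε)
FIRST(C) = { ')' }
FIRST(C ',' d) = { ')' }
ε ∉ FIRST(C ',' d), so FOLLOW(L) is not added.
PREDICT(L → C ',' d) = { ')' }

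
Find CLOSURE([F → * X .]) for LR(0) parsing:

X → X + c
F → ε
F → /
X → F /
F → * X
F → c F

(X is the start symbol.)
Start with: [F → * X .]
The dot is at the end, so nothing is added.

CLOSURE = { [F → * X .] }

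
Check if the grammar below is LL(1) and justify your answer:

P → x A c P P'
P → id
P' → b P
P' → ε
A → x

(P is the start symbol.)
A grammar is LL(1) if for each non-terminal N with multiple productions, the predict sets of those productions are pairwise disjoint, where PREDICT(N → α) = (FIRST(α) \ {ε}) ∪ (FOLLOW(N) if α ⇒* ε).

Relevant sets:
  FOLLOW(P') = { $, 'b' }

For P:
  PREDICT(P → x A c P P') = { 'x' }
  PREDICT(P → id) = { 'id' }
For P':
  PREDICT(P' → b P) = { 'b' }
  PREDICT(P' → ε) = { $, 'b' }
A has a single production, so nothing to check there.

Conflict found: Predict set conflict for P': { 'b' }
The grammar is NOT LL(1).

Answer: No. Predict set conflict for P': { 'b' }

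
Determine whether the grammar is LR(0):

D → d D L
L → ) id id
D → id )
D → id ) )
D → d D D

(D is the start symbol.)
A grammar is LR(0) if no state in the canonical LR(0) collection has:
  - both a shift item (dot before a terminal) and a complete item (shift-reduce conflict), or
  - two or more complete items (reduce-reduce conflict; the accept item [D' → D .] counts as a complete item here).

Augment with D' → D and build the canonical LR(0) collection (I0 = CLOSURE({[D' → . D]}), then GOTO on every symbol after a dot until no new states appear). It has 12 states:
  I0: { [D → . d D D], [D → . d D L], [D → . id ) )], [D → . id )], [D' → . D] }  — shift
  I1: { [D' → D .] }  — accept
  I2: { [D → . d D D], [D → . d D L], [D → . id ) )], [D → . id )], [D → d . D D], [D → d . D L] }  — shift
  I3: { [D → id . ) )], [D → id . )] }  — shift
  I4: { [D → id ) . )], [D → id ) .] }  — shift, reduce
  I5: { [D → id ) ) .] }  — reduce
  I6: { [D → . d D D], [D → . d D L], [D → . id ) )], [D → . id )], [D → d D . D], [D → d D . L], [L → . ) id id] }  — shift
  I7: { [L → ) . id id] }  — shift
  I8: { [D → d D D .] }  — reduce
  I9: { [D → d D L .] }  — reduce
  I10: { [L → ) id . id] }  — shift
  I11: { [L → ) id id .] }  — reduce

Conflict in state I4:
  Shift-reduce conflict between [D → id ) .] and [D → id ) . )]
So the grammar is NOT LR(0).

Answer: No. Shift-reduce conflict between [D → id ) .] and [D → id ) . )]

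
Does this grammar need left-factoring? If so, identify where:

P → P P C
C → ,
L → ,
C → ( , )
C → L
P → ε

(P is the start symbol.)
No, left-factoring is not needed

Left-factoring is needed when two productions for the same non-terminal
share a common prefix on the right-hand side.

Productions for P:
  P → P P C
  P → ε
Productions for C:
  C → ,
  C → ( , )
  C → L

No common prefixes found.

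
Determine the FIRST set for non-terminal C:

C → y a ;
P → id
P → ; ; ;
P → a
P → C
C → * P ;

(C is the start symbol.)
To compute FIRST(C), examine every production with C on the left-hand side, reading each right-hand side left to right until a non-nullable symbol is reached.

From C → y a ;:
  - y is a terminal: add 'y' and stop
From C → * P ;:
  - '*' is a terminal: add '*' and stop

Collecting: FIRST(C) = { '*', 'y' }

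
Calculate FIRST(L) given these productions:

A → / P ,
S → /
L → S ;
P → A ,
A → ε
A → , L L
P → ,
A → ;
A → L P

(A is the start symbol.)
FIRST sets of the other non-terminals involved (by the same procedure, iterated to a fixed point):
  FIRST(S) = { '/' }

From L → S ;:
  - S is a non-terminal: add FIRST(S) \ {ε} = { '/' }
    S is not nullable, so stop

Collecting: FIRST(L) = { '/' }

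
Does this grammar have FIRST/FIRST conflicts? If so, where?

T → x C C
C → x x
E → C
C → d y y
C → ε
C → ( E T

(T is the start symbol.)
A FIRST/FIRST conflict occurs when two productions N → α and N → β for the same non-terminal have FIRST(α) ∩ FIRST(β) ≠ ∅ (with ε ∈ FIRST of a nullable right-hand side, so two nullable alternatives also conflict).

Productions for C:
  C → x x: FIRST = { 'x' }
  C → d y y: FIRST = { 'd' }
  C → ε: FIRST = { ε }
  C → ( E T: FIRST = { '(' }
T, E have only one production, so no FIRST/FIRST conflict is possible there.

All alternatives of each non-terminal have pairwise disjoint FIRST sets.

Answer: No FIRST/FIRST conflicts.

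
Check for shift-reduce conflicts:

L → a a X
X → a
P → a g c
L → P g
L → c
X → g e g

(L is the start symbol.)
No shift-reduce conflicts

A shift-reduce conflict occurs when an LR(0) state has both:
  - a complete (reduce) item [A → α .] (dot at the end), and
  - a shift item [B → β . c γ] (dot before a terminal).

Augment with L' → L and build the canonical LR(0) collection (I0 = CLOSURE({[L' → . L]}), then GOTO on every symbol after a dot until no new states appear). It has 14 states:
  I0: { [L → . P g], [L → . a a X], [L → . c], [L' → . L], [P → . a g c] }  — shift
  I1: { [L' → L .] }  — accept
  I2: { [L → P . g] }  — shift
  I3: { [L → a . a X], [P → a . g c] }  — shift
  I4: { [L → c .] }  — reduce
  I5: { [L → a a . X], [X → . a], [X → . g e g] }  — shift
  I6: { [P → a g . c] }  — shift
  I7: { [P → a g c .] }  — reduce
  I8: { [L → a a X .] }  — reduce
  I9: { [X → a .] }  — reduce
  I10: { [X → g . e g] }  — shift
  I11: { [X → g e . g] }  — shift
  I12: { [X → g e g .] }  — reduce
  I13: { [L → P g .] }  — reduce

No state contains both a complete item and a shift item.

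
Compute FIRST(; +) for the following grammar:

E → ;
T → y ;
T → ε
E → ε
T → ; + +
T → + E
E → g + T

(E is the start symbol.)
To compute FIRST(; +), process the symbols left to right:
Symbol ; is a terminal. Add ';' and stop.
FIRST(; +) = { ';' }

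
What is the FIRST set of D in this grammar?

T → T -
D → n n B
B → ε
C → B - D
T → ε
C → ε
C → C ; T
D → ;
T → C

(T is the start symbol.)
From D → n n B:
  - n is a terminal: add 'n' and stop
From D → ;:
  - ';' is a terminal: add ';' and stop

Collecting: FIRST(D) = { ';', 'n' }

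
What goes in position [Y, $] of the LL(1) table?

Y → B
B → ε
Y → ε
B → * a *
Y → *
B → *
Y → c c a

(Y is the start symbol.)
Y → B, Y → ε

To find M[Y, $], we find productions for Y where $ is in the predict set (PREDICT(N → α) = (FIRST(α) \ {ε}) ∪ (FOLLOW(N) if α ⇒* ε)).

Relevant sets:
  FIRST(B) = { '*', ε }
  FOLLOW(Y) = { $ }

Y → B: PREDICT = { $, '*' }
  $ is in predict set, so this production goes in M[Y, $]
Y → ε: PREDICT = { $ }
  $ is in predict set, so this production goes in M[Y, $]
Y → *: PREDICT = { '*' }
Y → c c a: PREDICT = { 'c' }

M[Y, $] = Y → B, Y → ε  (a multiply-defined cell — the grammar is not LL(1))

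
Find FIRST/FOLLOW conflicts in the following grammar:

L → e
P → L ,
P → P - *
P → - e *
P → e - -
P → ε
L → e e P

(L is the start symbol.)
A FIRST/FOLLOW conflict occurs when a non-terminal N has a nullable alternative N → β (β ⇒* ε) and another alternative N → α with FIRST(α) ∩ FOLLOW(N) ≠ ∅: on such a lookahead the parser cannot decide between expanding α and letting N vanish via β.

Nullable non-terminals: P.
FIRST sets used below: FIRST(L) = { 'e' }, FIRST(P) = { '-', 'e', ε }

P: nullable alternative(s) P → ε; FOLLOW(P) = { $, ',', '-' }
  P → L ,: FIRST \ {ε} = { 'e' } — disjoint from FOLLOW(P)
  P → P - *: FIRST \ {ε} = { '-', 'e' } — overlaps FOLLOW(P) on { '-' }: CONFLICT
  P → - e *: FIRST \ {ε} = { '-' } — overlaps FOLLOW(P) on { '-' }: CONFLICT
  P → e - -: FIRST \ {ε} = { 'e' } — disjoint from FOLLOW(P)
  P → ε: FIRST \ {ε} = { } — this is the only nullable alternative, skip

L has no nullable alternative, so no FIRST/FOLLOW check is needed there.

So the grammar has 2 FIRST/FOLLOW conflicts (marked CONFLICT above).

Answer: Yes. P → P '-' '*' with FOLLOW(P) on { '-' }; P → '-' e '*' with FOLLOW(P) on { '-' }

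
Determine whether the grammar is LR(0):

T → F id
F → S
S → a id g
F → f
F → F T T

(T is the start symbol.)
Yes, the grammar is LR(0)

A grammar is LR(0) if no state in the canonical LR(0) collection has:
  - both a shift item (dot before a terminal) and a complete item (shift-reduce conflict), or
  - two or more complete items (reduce-reduce conflict; the accept item [T' → T .] counts as a complete item here).

Augment with T' → T and build the canonical LR(0) collection (I0 = CLOSURE({[T' → . T]}), then GOTO on every symbol after a dot until no new states appear). It has 11 states:
  I0: { [F → . F T T], [F → . S], [F → . f], [S → . a id g], [T → . F id], [T' → . T] }  — shift
  I1: { [F → . F T T], [F → . S], [F → . f], [F → F . T T], [S → . a id g], [T → . F id], [T → F . id] }  — shift
  I2: { [F → S .] }  — reduce
  I3: { [T' → T .] }  — accept
  I4: { [S → a . id g] }  — shift
  I5: { [F → f .] }  — reduce
  I6: { [S → a id . g] }  — shift
  I7: { [S → a id g .] }  — reduce
  I8: { [F → . F T T], [F → . S], [F → . f], [F → F T . T], [S → . a id g], [T → . F id] }  — shift
  I9: { [T → F id .] }  — reduce
  I10: { [F → F T T .] }  — reduce

Every state is either a pure shift/goto state or contains exactly one complete item and nothing to shift — no conflicts. The grammar is LR(0).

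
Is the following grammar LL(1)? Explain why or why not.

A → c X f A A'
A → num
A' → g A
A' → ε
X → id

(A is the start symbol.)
No. Predict set conflict for A': { 'g' }

A grammar is LL(1) if for each non-terminal N with multiple productions, the predict sets of those productions are pairwise disjoint, where PREDICT(N → α) = (FIRST(α) \ {ε}) ∪ (FOLLOW(N) if α ⇒* ε).

Relevant sets:
  FOLLOW(A') = { $, 'g' }

For A:
  PREDICT(A → c X f A A') = { 'c' }
  PREDICT(A → num) = { 'num' }
For A':
  PREDICT(A' → g A) = { 'g' }
  PREDICT(A' → ε) = { $, 'g' }
X has a single production, so nothing to check there.

Conflict found: Predict set conflict for A': { 'g' }
The grammar is NOT LL(1).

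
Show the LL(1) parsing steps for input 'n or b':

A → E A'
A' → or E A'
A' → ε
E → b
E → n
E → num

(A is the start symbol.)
LL(1) parsing maintains a stack (initially the start symbol over $) and the input. At each step: if the stack top is a terminal, match it against the current input token; if it is a non-terminal N, replace it with the RHS of M[N, lookahead] (the unique production whose predict set contains the lookahead).

Stack is shown with the top on the left.

Stack      Input     Action
---------------------------
A $        n or b $  output A → E A'
E A' $     n or b $  output E → n
n A' $     n or b $  match 'n'
A' $       or b $    output A' → or E A'
or E A' $  or b $    match 'or'
E A' $     b $       output E → b
b A' $     b $       match 'b'
A' $       $         output A' → ε
$          $         accept

The string is accepted.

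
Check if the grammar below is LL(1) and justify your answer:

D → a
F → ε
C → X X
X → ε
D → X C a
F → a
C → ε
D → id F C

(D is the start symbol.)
Relevant sets:
  FIRST(X) = { ε }
  FIRST(C) = { ε }
  FOLLOW(F) = { $ }
  FOLLOW(C) = { $, 'a' }

For D:
  PREDICT(D → a) = { 'a' }
  PREDICT(D → X C a) = { 'a' }
  PREDICT(D → id F C) = { 'id' }
For F:
  PREDICT(F → ε) = { $ }
  PREDICT(F → a) = { 'a' }
For C:
  PREDICT(C → X X) = { $, 'a' }
  PREDICT(C → ε) = { $, 'a' }
X has a single production, so nothing to check there.

Conflict found: Predict set conflict for D: { 'a' }
The grammar is NOT LL(1).

Answer: No. Predict set conflict for D: { 'a' }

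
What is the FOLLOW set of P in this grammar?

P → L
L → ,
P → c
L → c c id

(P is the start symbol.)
To compute FOLLOW(P), find every occurrence of P on a right-hand side N → α P β: add FIRST(β) \ {ε}, and if β is empty or nullable also add FOLLOW(N). Iterate to a fixed point.

P is the start symbol, so $ ∈ FOLLOW(P).
P does not occur on any right-hand side.

Taking the union: FOLLOW(P) = { $ }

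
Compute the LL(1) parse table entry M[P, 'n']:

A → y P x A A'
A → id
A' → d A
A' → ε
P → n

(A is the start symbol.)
P → n

To find M[P, 'n'], we find productions for P where 'n' is in the predict set (PREDICT(N → α) = (FIRST(α) \ {ε}) ∪ (FOLLOW(N) if α ⇒* ε)).

P → n: PREDICT = { 'n' }
  'n' is in predict set, so this production goes in M[P, 'n']

M[P, 'n'] = P → n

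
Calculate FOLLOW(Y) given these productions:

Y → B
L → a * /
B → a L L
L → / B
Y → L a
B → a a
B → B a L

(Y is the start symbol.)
{ $ }

To compute FOLLOW(Y), find every occurrence of Y on a right-hand side N → α Y β: add FIRST(β) \ {ε}, and if β is empty or nullable also add FOLLOW(N). Iterate to a fixed point.

Y is the start symbol, so $ ∈ FOLLOW(Y).
Y does not occur on any right-hand side.

Taking the union: FOLLOW(Y) = { $ }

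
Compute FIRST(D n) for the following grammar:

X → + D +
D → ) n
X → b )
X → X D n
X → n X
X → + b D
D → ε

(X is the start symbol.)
FIRST sets of the non-terminals involved (from the grammar, by fixed-point iteration):
  FIRST(D) = { ')', ε }

To compute FIRST(D n), process the symbols left to right:
Symbol D is a non-terminal. Add FIRST(D) \ {ε} = { ')' }
D is nullable (ε ∈ FIRST(D)), continue to the next symbol.
Symbol n is a terminal. Add 'n' and stop.
FIRST(D n) = { ')', 'n' }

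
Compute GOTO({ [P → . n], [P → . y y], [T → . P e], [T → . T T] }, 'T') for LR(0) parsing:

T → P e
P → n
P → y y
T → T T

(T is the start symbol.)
{ [P → . n], [P → . y y], [T → . P e], [T → . T T], [T → T . T] }

GOTO(I, 'T') = CLOSURE({ [A → αX.β] : [A → α.Xβ] ∈ I, X = 'T' })

Items with dot before 'T', with the dot advanced:
  [T → . T T] → [T → T . T]
Closure of the advanced items:
  [T → T . T] has the dot before T: add [T → . P e], [T → . T T]
  [T → . P e] has the dot before P: add [P → . n], [P → . y y]

GOTO = { [P → . n], [P → . y y], [T → . P e], [T → . T T], [T → T . T] }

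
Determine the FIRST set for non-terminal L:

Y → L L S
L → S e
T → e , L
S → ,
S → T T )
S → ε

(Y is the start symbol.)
FIRST sets of the other non-terminals involved (by the same procedure, iterated to a fixed point):
  FIRST(S) = { ',', 'e', ε }

From L → S e:
  - S is a non-terminal: add FIRST(S) \ {ε} = { ',', 'e' }
    S is nullable, so continue to the next symbol
  - e is a terminal: add 'e' and stop

Collecting: FIRST(L) = { ',', 'e' }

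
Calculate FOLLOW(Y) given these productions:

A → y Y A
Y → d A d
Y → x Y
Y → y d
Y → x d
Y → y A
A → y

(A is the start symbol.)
{ 'y' }

In A → y Y A: Y is followed by A, add FIRST(A) \ {ε} = { 'y' }
In Y → x Y: Y is at the end; this adds FOLLOW(Y) to itself — nothing new

Taking the union: FOLLOW(Y) = { 'y' }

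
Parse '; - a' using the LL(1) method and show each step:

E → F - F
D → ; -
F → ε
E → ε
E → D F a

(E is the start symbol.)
LL(1) parsing maintains a stack (initially the start symbol over $) and the input. At each step: if the stack top is a terminal, match it against the current input token; if it is a non-terminal N, replace it with the RHS of M[N, lookahead] (the unique production whose predict set contains the lookahead).

Stack is shown with the top on the left.

Stack      Input    Action
--------------------------
E $        ; - a $  output E → D F a
D F a $    ; - a $  output D → ; -
; - F a $  ; - a $  match ';'
- F a $    - a $    match '-'
F a $      a $      output F → ε
a $        a $      match 'a'
$          $        accept

The string is accepted.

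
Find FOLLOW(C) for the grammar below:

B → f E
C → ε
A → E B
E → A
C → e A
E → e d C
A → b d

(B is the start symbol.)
{ $, 'f' }

To compute FOLLOW(C), find every occurrence of C on a right-hand side N → α C β: add FIRST(β) \ {ε}, and if β is empty or nullable also add FOLLOW(N). Iterate to a fixed point.

In E → e d C: C is at the end, add FOLLOW(E)

The FOLLOW sets referred to above (computed the same way, to a fixed point):
  FOLLOW(E) = { $, 'f' }

Taking the union: FOLLOW(C) = { $, 'f' }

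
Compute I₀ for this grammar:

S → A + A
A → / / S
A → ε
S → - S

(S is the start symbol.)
{ [A → . / / S], [A → .], [S → . - S], [S → . A + A], [S' → . S] }

First, augment the grammar with S' → S
I₀ = CLOSURE({ [S' → . S] }):
  [S' → . S] has the dot before S: add [S → . A + A], [S → . - S]
  [S → . A + A] has the dot before A: add [A → . / / S], [A → .]
No further items can be added.

I₀ = { [A → . / / S], [A → .], [S → . - S], [S → . A + A], [S' → . S] }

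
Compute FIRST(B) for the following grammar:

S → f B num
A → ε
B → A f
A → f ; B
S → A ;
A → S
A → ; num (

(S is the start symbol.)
{ ';', 'f' }

FIRST sets of the other non-terminals involved (by the same procedure, iterated to a fixed point):
  FIRST(A) = { ';', 'f', ε }

From B → A f:
  - A is a non-terminal: add FIRST(A) \ {ε} = { ';', 'f' }
    A is nullable, so continue to the next symbol
  - f is a terminal: add 'f' and stop

Collecting: FIRST(B) = { ';', 'f' }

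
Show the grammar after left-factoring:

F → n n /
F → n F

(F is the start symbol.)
Left-factoring transforms A → αβ₁ | αβ₂ into A → αA' and A' → β₁ | β₂
(α is the longest common prefix among the alternatives). Repeat until
no nonterminal has two alternatives with a common prefix.

Round 1: F has alternatives sharing prefix 'n'. Introduce F': F → n F'
  Add: F' → n /
  Add: F' → F

No remaining common prefixes — done.

Resulting grammar:
F → n F'
F' → n /
F' → F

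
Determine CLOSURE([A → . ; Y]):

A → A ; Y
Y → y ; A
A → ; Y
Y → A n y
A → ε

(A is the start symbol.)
To compute CLOSURE, for each item [A → α.Bβ] where B is a non-terminal, add [B → .γ] for all productions B → γ; repeat for the newly added items until nothing changes.

Start with: [A → . ; Y]
The dot precedes the terminal ';', so nothing is added.

CLOSURE = { [A → . ; Y] }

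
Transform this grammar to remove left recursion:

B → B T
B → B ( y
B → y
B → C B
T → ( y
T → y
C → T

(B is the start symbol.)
B is directly left-recursive. The standard transformation for
  A → A α₁ | ... | A α_m | β₁ | ... | β_n
is
  A  → β₁ A' | ... | β_n A'
  A' → α₁ A' | ... | α_m A' | ε

B → y becomes B → y B'
B → C B becomes B → C B B'
B → B T becomes B' → T B'
B → B ( y becomes B' → ( y B'
Add B' → ε

Productions for other non-terminals are unchanged:
  T → ( y
  T → y
  C → T

Resulting grammar:
B → y B'
B → C B B'
B' → T B'
B' → ( y B'
B' → ε
T → ( y
T → y
C → T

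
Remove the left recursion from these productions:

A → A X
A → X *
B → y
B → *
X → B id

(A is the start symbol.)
A → X * A'
A' → X A'
A' → ε
B → y
B → *
X → B id

A is directly left-recursive. The standard transformation for
  A → A α₁ | ... | A α_m | β₁ | ... | β_n
is
  A  → β₁ A' | ... | β_n A'
  A' → α₁ A' | ... | α_m A' | ε

A → X * becomes A → X * A'
A → A X becomes A' → X A'
Add A' → ε

Productions for other non-terminals are unchanged:
  B → y
  B → *
  X → B id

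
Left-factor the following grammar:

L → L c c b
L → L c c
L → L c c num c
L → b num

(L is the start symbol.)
L → L c c L'
L' → b
L' → ε
L' → num c
L → b num

Left-factoring transforms A → αβ₁ | αβ₂ into A → αA' and A' → β₁ | β₂
(α is the longest common prefix among the alternatives). Repeat until
no nonterminal has two alternatives with a common prefix.

Round 1: L has alternatives sharing prefix 'L c c'. Introduce L': L → L c c L'
  Add: L' → b
  Add: L' → ε
  Add: L' → num c

No remaining common prefixes — done.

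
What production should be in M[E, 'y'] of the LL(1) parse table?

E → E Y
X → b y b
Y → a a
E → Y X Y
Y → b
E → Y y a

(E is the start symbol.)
Empty (error entry)

To find M[E, 'y'], we find productions for E where 'y' is in the predict set (PREDICT(N → α) = (FIRST(α) \ {ε}) ∪ (FOLLOW(N) if α ⇒* ε)).

Relevant sets:
  FIRST(E) = { 'a', 'b' }
  FIRST(Y) = { 'a', 'b' }

E → E Y: PREDICT = { 'a', 'b' }
E → Y X Y: PREDICT = { 'a', 'b' }
E → Y y a: PREDICT = { 'a', 'b' }

M[E, 'y'] is empty (no production applies)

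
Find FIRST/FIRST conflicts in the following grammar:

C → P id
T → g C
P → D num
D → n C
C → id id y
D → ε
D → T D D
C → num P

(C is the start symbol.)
Yes. C → P id / C → num P on { 'num' }

FIRST sets of the non-terminals at (or reachable through a nullable prefix from) the front of some alternative:
  FIRST(P) = { 'g', 'n', 'num' }
  FIRST(T) = { 'g' }

Productions for C:
  C → P id: FIRST = { 'g', 'n', 'num' }
  C → id id y: FIRST = { 'id' }
  C → num P: FIRST = { 'num' }
Productions for D:
  D → n C: FIRST = { 'n' }
  D → ε: FIRST = { ε }
  D → T D D: FIRST = { 'g' }
T, P have only one production, so no FIRST/FIRST conflict is possible there.

Conflict for C: C → P id and C → num P
  Overlap: { 'num' }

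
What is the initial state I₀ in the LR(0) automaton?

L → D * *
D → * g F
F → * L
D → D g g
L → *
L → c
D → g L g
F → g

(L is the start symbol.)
First, augment the grammar with L' → L
I₀ = CLOSURE({ [L' → . L] }):
  [L' → . L] has the dot before L: add [L → . D * *], [L → . *], [L → . c]
  [L → . D * *] has the dot before D: add [D → . * g F], [D → . D g g], [D → . g L g]
No further items can be added.

I₀ = { [D → . * g F], [D → . D g g], [D → . g L g], [L → . *], [L → . D * *], [L → . c], [L' → . L] }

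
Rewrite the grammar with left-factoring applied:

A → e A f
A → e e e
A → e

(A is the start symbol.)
A → e A'
A' → A f
A' → e e
A' → ε

Left-factoring transforms A → αβ₁ | αβ₂ into A → αA' and A' → β₁ | β₂
(α is the longest common prefix among the alternatives). Repeat until
no nonterminal has two alternatives with a common prefix.

Round 1: A has alternatives sharing prefix 'e'. Introduce A': A → e A'
  Add: A' → A f
  Add: A' → e e
  Add: A' → ε

No remaining common prefixes — done.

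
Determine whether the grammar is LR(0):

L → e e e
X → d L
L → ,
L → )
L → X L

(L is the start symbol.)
Yes, the grammar is LR(0)

Augment with L' → L and build the canonical LR(0) collection (I0 = CLOSURE({[L' → . L]}), then GOTO on every symbol after a dot until no new states appear). It has 11 states:
  I0: { [L → . )], [L → . ,], [L → . X L], [L → . e e e], [L' → . L], [X → . d L] }  — shift
  I1: { [L → ) .] }  — reduce
  I2: { [L → , .] }  — reduce
  I3: { [L' → L .] }  — accept
  I4: { [L → . )], [L → . ,], [L → . X L], [L → . e e e], [L → X . L], [X → . d L] }  — shift
  I5: { [L → . )], [L → . ,], [L → . X L], [L → . e e e], [X → . d L], [X → d . L] }  — shift
  I6: { [L → e . e e] }  — shift
  I7: { [L → e e . e] }  — shift
  I8: { [L → e e e .] }  — reduce
  I9: { [X → d L .] }  — reduce
  I10: { [L → X L .] }  — reduce

Every state is either a pure shift/goto state or contains exactly one complete item and nothing to shift — no conflicts. The grammar is LR(0).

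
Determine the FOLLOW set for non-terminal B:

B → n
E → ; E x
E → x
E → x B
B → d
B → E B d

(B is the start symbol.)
B is the start symbol, so $ ∈ FOLLOW(B).
In E → x B: B is at the end, add FOLLOW(E)
In B → E B d: B is followed by d, add FIRST(d) \ {ε} = { 'd' }

The FOLLOW sets referred to above (computed the same way, to a fixed point):
  FOLLOW(E) = { ';', 'd', 'n', 'x' }

Taking the union: FOLLOW(B) = { $, ';', 'd', 'n', 'x' }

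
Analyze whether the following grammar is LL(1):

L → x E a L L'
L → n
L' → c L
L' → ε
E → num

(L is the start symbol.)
No. Predict set conflict for L': { 'c' }

A grammar is LL(1) if for each non-terminal N with multiple productions, the predict sets of those productions are pairwise disjoint, where PREDICT(N → α) = (FIRST(α) \ {ε}) ∪ (FOLLOW(N) if α ⇒* ε).

Relevant sets:
  FOLLOW(L') = { $, 'c' }

For L:
  PREDICT(L → x E a L L') = { 'x' }
  PREDICT(L → n) = { 'n' }
For L':
  PREDICT(L' → c L) = { 'c' }
  PREDICT(L' → ε) = { $, 'c' }
E has a single production, so nothing to check there.

Conflict found: Predict set conflict for L': { 'c' }
The grammar is NOT LL(1).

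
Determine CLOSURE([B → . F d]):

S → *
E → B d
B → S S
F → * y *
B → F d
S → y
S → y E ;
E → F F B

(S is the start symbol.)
To compute CLOSURE, for each item [A → α.Bβ] where B is a non-terminal, add [B → .γ] for all productions B → γ; repeat for the newly added items until nothing changes.

Start with: [B → . F d]
  [B → . F d] has the dot before F: add [F → . * y *]
No further items can be added.

CLOSURE = { [B → . F d], [F → . * y *] }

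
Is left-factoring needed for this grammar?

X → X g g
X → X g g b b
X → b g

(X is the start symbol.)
Left-factoring is needed when two productions for the same non-terminal
share a common prefix on the right-hand side.

Productions for X:
  X → X g g
  X → X g g b b
  X → b g

Found common prefix 'X g g' in productions for X

Answer: Yes, X has productions with common prefix 'X g g'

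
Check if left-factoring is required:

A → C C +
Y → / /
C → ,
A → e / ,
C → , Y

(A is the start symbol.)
Yes, C has productions with common prefix ','

Left-factoring is needed when two productions for the same non-terminal
share a common prefix on the right-hand side.

Productions for A:
  A → C C +
  A → e / ,
Productions for C:
  C → ,
  C → , Y

Found common prefix ',' in productions for C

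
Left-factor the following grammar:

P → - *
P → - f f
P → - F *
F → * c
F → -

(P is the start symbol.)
P → - P'
P' → *
P' → f f
P' → F *
F → * c
F → -

Left-factoring transforms A → αβ₁ | αβ₂ into A → αA' and A' → β₁ | β₂
(α is the longest common prefix among the alternatives). Repeat until
no nonterminal has two alternatives with a common prefix.

Round 1: P has alternatives sharing prefix '-'. Introduce P': P → - P'
  Add: P' → *
  Add: P' → f f
  Add: P' → F *

No remaining common prefixes — done.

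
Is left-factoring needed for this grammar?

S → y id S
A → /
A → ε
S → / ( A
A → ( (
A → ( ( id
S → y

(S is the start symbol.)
Yes, S has productions with common prefix 'y'; A has productions with common prefix '( ('

Left-factoring is needed when two productions for the same non-terminal
share a common prefix on the right-hand side.

Productions for S:
  S → y id S
  S → / ( A
  S → y
Productions for A:
  A → /
  A → ε
  A → ( (
  A → ( ( id

Found common prefix 'y' in productions for S
Found common prefix '( (' in productions for A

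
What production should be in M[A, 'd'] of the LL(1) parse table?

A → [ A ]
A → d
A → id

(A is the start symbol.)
A → d

To find M[A, 'd'], we find productions for A where 'd' is in the predict set (PREDICT(N → α) = (FIRST(α) \ {ε}) ∪ (FOLLOW(N) if α ⇒* ε)).

A → [ A ]: PREDICT = { '[' }
A → d: PREDICT = { 'd' }
  'd' is in predict set, so this production goes in M[A, 'd']
A → id: PREDICT = { 'id' }

M[A, 'd'] = A → d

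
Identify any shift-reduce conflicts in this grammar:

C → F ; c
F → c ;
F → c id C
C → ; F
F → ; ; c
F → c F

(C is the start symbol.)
Yes — I5: [F → c ; .] vs [F → ; . ; c]

A shift-reduce conflict occurs when an LR(0) state has both:
  - a complete (reduce) item [A → α .] (dot at the end), and
  - a shift item [B → β . c γ] (dot before a terminal).

Augment with C' → C and build the canonical LR(0) collection (I0 = CLOSURE({[C' → . C]}), then GOTO on every symbol after a dot until no new states appear). It has 15 states:
  I0: { [C → . ; F], [C → . F ; c], [C' → . C], [F → . ; ; c], [F → . c ;], [F → . c F], [F → . c id C] }  — shift
  I1: { [C → ; . F], [F → . ; ; c], [F → . c ;], [F → . c F], [F → . c id C], [F → ; . ; c] }  — shift
  I2: { [C' → C .] }  — accept
  I3: { [C → F . ; c] }  — shift
  I4: { [F → . ; ; c], [F → . c ;], [F → . c F], [F → . c id C], [F → c . ;], [F → c . F], [F → c . id C] }  — shift
  I5: { [F → ; . ; c], [F → c ; .] }  — shift, reduce
  I6: { [F → c F .] }  — reduce
  I7: { [C → . ; F], [C → . F ; c], [F → . ; ; c], [F → . c ;], [F → . c F], [F → . c id C], [F → c id . C] }  — shift
  I8: { [F → c id C .] }  — reduce
  I9: { [F → ; ; . c] }  — shift
  I10: { [F → ; ; c .] }  — reduce
  I11: { [C → F ; . c] }  — shift
  I12: { [C → F ; c .] }  — reduce
  I13: { [F → ; . ; c], [F → ; ; . c] }  — shift
  I14: { [C → ; F .] }  — reduce

I5 contains reduce item [F → c ; .] and shift item [F → ; . ; c] — shift-reduce conflict.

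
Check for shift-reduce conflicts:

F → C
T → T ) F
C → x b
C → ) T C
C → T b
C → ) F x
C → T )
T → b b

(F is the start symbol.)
Yes — I9: [C → T ) .] vs [C → . ) F x]; I14: [C → T ) .] vs [C → . ) F x]; I16: [C → T b .] vs [T → b . b]; I17: [T → T ) F .] vs [C → ) F . x]

Augment with F' → F and build the canonical LR(0) collection (I0 = CLOSURE({[F' → . F]}), then GOTO on every symbol after a dot until no new states appear). It has 19 states:
  I0: { [C → . ) F x], [C → . ) T C], [C → . T )], [C → . T b], [C → . x b], [F → . C], [F' → . F], [T → . T ) F], [T → . b b] }  — shift
  I1: { [C → ) . F x], [C → ) . T C], [C → . ) F x], [C → . ) T C], [C → . T )], [C → . T b], [C → . x b], [F → . C], [T → . T ) F], [T → . b b] }  — shift
  I2: { [F → C .] }  — reduce
  I3: { [F' → F .] }  — accept
  I4: { [C → T . )], [C → T . b], [T → T . ) F] }  — shift
  I5: { [T → b . b] }  — shift
  I6: { [C → x . b] }  — shift
  I7: { [C → x b .] }  — reduce
  I8: { [T → b b .] }  — reduce
  I9: { [C → . ) F x], [C → . ) T C], [C → . T )], [C → . T b], [C → . x b], [C → T ) .], [F → . C], [T → . T ) F], [T → . b b], [T → T ) . F] }  — shift, reduce
  I10: { [C → T b .] }  — reduce
  I11: { [T → T ) F .] }  — reduce
  I12: { [C → ) F . x] }  — shift
  I13: { [C → ) T . C], [C → . ) F x], [C → . ) T C], [C → . T )], [C → . T b], [C → . x b], [C → T . )], [C → T . b], [T → . T ) F], [T → . b b], [T → T . ) F] }  — shift
  I14: { [C → ) . F x], [C → ) . T C], [C → . ) F x], [C → . ) T C], [C → . T )], [C → . T b], [C → . x b], [C → T ) .], [F → . C], [T → . T ) F], [T → . b b], [T → T ) . F] }  — shift, reduce
  I15: { [C → ) T C .] }  — reduce
  I16: { [C → T b .], [T → b . b] }  — shift, reduce
  I17: { [C → ) F . x], [T → T ) F .] }  — shift, reduce
  I18: { [C → ) F x .] }  — reduce

I9 contains reduce item [C → T ) .] and shift items [C → . ) F x], [C → . ) T C], [C → . x b], [T → . b b] — shift-reduce conflict.
I14 contains reduce item [C → T ) .] and shift items [C → . ) F x], [C → . ) T C], [C → . x b], [T → . b b] — shift-reduce conflict.
I16 contains reduce item [C → T b .] and shift item [T → b . b] — shift-reduce conflict.
I17 contains reduce item [T → T ) F .] and shift item [C → ) F . x] — shift-reduce conflict.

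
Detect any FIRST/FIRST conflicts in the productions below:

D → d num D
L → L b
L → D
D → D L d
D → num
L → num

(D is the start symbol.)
Yes. D → d num D / D → D L d on { 'd' }; D → D L d / D → num on { 'num' }; L → L b / L → D on { 'd', 'num' }; L → L b / L → num on { 'num' }; L → D / L → num on { 'num' }

A FIRST/FIRST conflict occurs when two productions N → α and N → β for the same non-terminal have FIRST(α) ∩ FIRST(β) ≠ ∅ (with ε ∈ FIRST of a nullable right-hand side, so two nullable alternatives also conflict).

FIRST sets of the non-terminals at (or reachable through a nullable prefix from) the front of some alternative:
  FIRST(D) = { 'd', 'num' }
  FIRST(L) = { 'd', 'num' }

Productions for D:
  D → d num D: FIRST = { 'd' }
  D → D L d: FIRST = { 'd', 'num' }
  D → num: FIRST = { 'num' }
Productions for L:
  L → L b: FIRST = { 'd', 'num' }
  L → D: FIRST = { 'd', 'num' }
  L → num: FIRST = { 'num' }

Conflict for D: D → d num D and D → D L d
  Overlap: { 'd' }
Conflict for D: D → D L d and D → num
  Overlap: { 'num' }
Conflict for L: L → L b and L → D
  Overlap: { 'd', 'num' }
Conflict for L: L → L b and L → num
  Overlap: { 'num' }
Conflict for L: L → D and L → num
  Overlap: { 'num' }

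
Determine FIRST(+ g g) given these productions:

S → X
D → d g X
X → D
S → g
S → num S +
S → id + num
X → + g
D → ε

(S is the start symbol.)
{ '+' }

To compute FIRST(+ g g), process the symbols left to right:
Symbol + is a terminal. Add '+' and stop.
FIRST(+ g g) = { '+' }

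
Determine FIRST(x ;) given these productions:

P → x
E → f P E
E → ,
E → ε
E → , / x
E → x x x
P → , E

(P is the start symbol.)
To compute FIRST(x ;), process the symbols left to right:
Symbol x is a terminal. Add 'x' and stop.
FIRST(x ;) = { 'x' }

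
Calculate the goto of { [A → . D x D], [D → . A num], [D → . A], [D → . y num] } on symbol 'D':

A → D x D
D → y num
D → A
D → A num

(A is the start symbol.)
GOTO(I, 'D') = CLOSURE({ [A → αX.β] : [A → α.Xβ] ∈ I, X = 'D' })

Items with dot before 'D', with the dot advanced:
  [A → . D x D] → [A → D . x D]
Closure adds nothing (no advanced item has the dot before a non-terminal).

GOTO = { [A → D . x D] }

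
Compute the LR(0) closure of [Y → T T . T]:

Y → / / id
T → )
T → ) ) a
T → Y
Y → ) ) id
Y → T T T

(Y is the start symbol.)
{ [T → . ) ) a], [T → . )], [T → . Y], [Y → . ) ) id], [Y → . / / id], [Y → . T T T], [Y → T T . T] }

To compute CLOSURE, for each item [A → α.Bβ] where B is a non-terminal, add [B → .γ] for all productions B → γ; repeat for the newly added items until nothing changes.

Start with: [Y → T T . T]
  [Y → T T . T] has the dot before T: add [T → . )], [T → . ) ) a], [T → . Y]
  [T → . Y] has the dot before Y: add [Y → . / / id], [Y → . ) ) id], [Y → . T T T]
No further items can be added.

CLOSURE = { [T → . ) ) a], [T → . )], [T → . Y], [Y → . ) ) id], [Y → . / / id], [Y → . T T T], [Y → T T . T] }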